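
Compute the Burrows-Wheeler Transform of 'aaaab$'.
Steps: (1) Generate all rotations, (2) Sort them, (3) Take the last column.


Rotations (sorted):
  0: $aaaab -> last char: b
  1: aaaab$ -> last char: $
  2: aaab$a -> last char: a
  3: aab$aa -> last char: a
  4: ab$aaa -> last char: a
  5: b$aaaa -> last char: a


BWT = b$aaaa


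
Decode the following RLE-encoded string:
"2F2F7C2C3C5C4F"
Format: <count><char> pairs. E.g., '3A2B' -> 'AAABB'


Expanding each <count><char> pair:
  2F -> 'FF'
  2F -> 'FF'
  7C -> 'CCCCCCC'
  2C -> 'CC'
  3C -> 'CCC'
  5C -> 'CCCCC'
  4F -> 'FFFF'

Decoded = FFFFCCCCCCCCCCCCCCCCCFFFF


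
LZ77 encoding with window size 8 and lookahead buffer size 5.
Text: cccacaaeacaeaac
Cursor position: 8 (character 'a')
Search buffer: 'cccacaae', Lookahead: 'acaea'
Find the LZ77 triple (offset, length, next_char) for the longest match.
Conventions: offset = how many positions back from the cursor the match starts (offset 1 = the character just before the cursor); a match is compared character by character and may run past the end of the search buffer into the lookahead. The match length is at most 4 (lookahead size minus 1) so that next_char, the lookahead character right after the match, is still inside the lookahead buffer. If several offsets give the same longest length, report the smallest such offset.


Try each offset into the search buffer:
  offset=1 (pos 7, char 'e'): match length 0
  offset=2 (pos 6, char 'a'): match length 1
  offset=3 (pos 5, char 'a'): match length 1
  offset=4 (pos 4, char 'c'): match length 0
  offset=5 (pos 3, char 'a'): match length 3
  offset=6 (pos 2, char 'c'): match length 0
  offset=7 (pos 1, char 'c'): match length 0
  offset=8 (pos 0, char 'c'): match length 0
Longest match has length 3 at offset 5.
next_char = character at position 8 + 3 = 11 -> 'e'

Best match: offset=5, length=3 (matching 'aca' starting at position 3)
LZ77 triple: (5, 3, 'e')


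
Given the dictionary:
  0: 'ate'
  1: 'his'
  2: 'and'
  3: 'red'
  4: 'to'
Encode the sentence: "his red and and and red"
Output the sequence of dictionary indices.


Look up each word in the dictionary:
  'his' -> 1
  'red' -> 3
  'and' -> 2
  'and' -> 2
  'and' -> 2
  'red' -> 3

Encoded: [1, 3, 2, 2, 2, 3]


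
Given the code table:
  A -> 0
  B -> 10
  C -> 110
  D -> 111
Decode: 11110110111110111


Decoding:
111 -> D
10 -> B
110 -> C
111 -> D
110 -> C
111 -> D


Result: DBCDCD


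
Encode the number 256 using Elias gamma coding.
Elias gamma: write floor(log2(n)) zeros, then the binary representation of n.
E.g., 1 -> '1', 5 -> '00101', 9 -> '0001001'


num_bits = floor(log2(256)) + 1 = 9
leading_zeros = num_bits - 1 = 8
binary(256) = 100000000

Elias gamma(256) = '00000000' + '100000000' = 00000000100000000 (17 bits)


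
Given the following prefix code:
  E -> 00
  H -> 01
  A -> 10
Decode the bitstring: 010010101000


Decoding step by step:
Bits 01 -> H
Bits 00 -> E
Bits 10 -> A
Bits 10 -> A
Bits 10 -> A
Bits 00 -> E


Decoded message: HEAAAE


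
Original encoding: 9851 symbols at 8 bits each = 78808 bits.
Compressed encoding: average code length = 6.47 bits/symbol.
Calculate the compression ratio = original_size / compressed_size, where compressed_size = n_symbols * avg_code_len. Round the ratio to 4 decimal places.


original_size = n_symbols * orig_bits = 9851 * 8 = 78808 bits
compressed_size = n_symbols * avg_code_len = 9851 * 6.47 = 63735.97 bits
ratio = original_size / compressed_size = 78808 / 63735.97 = 1.2365

Compression ratio = 1.2365


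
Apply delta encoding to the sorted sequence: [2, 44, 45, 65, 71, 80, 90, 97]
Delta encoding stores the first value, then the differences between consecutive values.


First value: 2
Deltas:
  44 - 2 = 42
  45 - 44 = 1
  65 - 45 = 20
  71 - 65 = 6
  80 - 71 = 9
  90 - 80 = 10
  97 - 90 = 7


Delta encoded: [2, 42, 1, 20, 6, 9, 10, 7]


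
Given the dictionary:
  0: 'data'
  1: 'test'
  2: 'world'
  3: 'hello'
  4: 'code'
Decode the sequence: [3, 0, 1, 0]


Look up each index in the dictionary:
  3 -> 'hello'
  0 -> 'data'
  1 -> 'test'
  0 -> 'data'

Decoded: "hello data test data"


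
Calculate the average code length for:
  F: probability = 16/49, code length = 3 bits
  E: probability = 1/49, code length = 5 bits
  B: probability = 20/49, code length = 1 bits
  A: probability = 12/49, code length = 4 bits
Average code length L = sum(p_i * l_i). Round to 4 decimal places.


Weighted contributions p_i * l_i:
  F: (16/49) * 3 = 48/49
  E: (1/49) * 5 = 5/49
  B: (20/49) * 1 = 20/49
  A: (12/49) * 4 = 48/49
Sum = (48 + 5 + 20 + 48)/49 = 121/49

L = 121/49 = 2.4694 bits/symbol


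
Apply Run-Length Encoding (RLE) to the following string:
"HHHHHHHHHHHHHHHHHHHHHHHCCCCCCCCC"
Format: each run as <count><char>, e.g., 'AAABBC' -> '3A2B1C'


Scanning runs left to right:
  i=0: run of 'H' x 23 -> '23H'
  i=23: run of 'C' x 9 -> '9C'

RLE = 23H9C


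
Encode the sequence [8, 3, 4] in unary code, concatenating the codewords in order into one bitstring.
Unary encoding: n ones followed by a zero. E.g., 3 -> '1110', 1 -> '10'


Encode each number as n ones followed by a terminating 0:
  8 -> 111111110 (9 bits)
  3 -> 1110 (4 bits)
  4 -> 11110 (5 bits)
Total length = 9 + 4 + 5 = 18 bits.

Unary([8, 3, 4]) = 111111110111011110 (18 bits)


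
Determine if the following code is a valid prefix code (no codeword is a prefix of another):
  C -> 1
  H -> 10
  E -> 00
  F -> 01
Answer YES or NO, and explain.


Checking each pair (does one codeword prefix another?):
  C='1' vs H='10': prefix -- VIOLATION

NO -- this is NOT a valid prefix code. C (1) is a prefix of H (10).


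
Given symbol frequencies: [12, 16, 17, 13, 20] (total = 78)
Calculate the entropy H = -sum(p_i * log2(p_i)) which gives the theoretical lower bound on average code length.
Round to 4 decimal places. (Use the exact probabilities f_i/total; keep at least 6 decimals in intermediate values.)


Per-symbol terms -p_i * log2(p_i) with p_i = f_i/78:
  p = 12/78 = 0.153846: log2(p) = -2.700440, -p*log2(p) = 0.415452
  p = 16/78 = 0.205128: log2(p) = -2.285402, -p*log2(p) = 0.468800
  p = 17/78 = 0.217949: log2(p) = -2.197939, -p*log2(p) = 0.479038
  p = 13/78 = 0.166667: log2(p) = -2.584963, -p*log2(p) = 0.430827
  p = 20/78 = 0.256410: log2(p) = -1.963474, -p*log2(p) = 0.503455
H = 0.415452 + 0.468800 + 0.479038 + 0.430827 + 0.503455 = 2.297572

H = 2.2976 bits/symbol


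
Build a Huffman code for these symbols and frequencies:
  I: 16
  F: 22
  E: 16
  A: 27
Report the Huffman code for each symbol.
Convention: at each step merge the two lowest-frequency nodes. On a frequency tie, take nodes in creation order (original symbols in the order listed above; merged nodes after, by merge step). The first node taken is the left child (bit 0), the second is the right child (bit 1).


Huffman tree construction:
Step 1: Merge I(16) + E(16) = 32
Step 2: Merge F(22) + A(27) = 49
Step 3: Merge (I+E)(32) + (F+A)(49) = 81
Read each symbol's code off the tree from the root (left child = 0, right child = 1).

Codes:
  I: 00 (length 2)
  F: 10 (length 2)
  E: 01 (length 2)
  A: 11 (length 2)
Average code length: 162/81 = 2.0000 bits/symbol


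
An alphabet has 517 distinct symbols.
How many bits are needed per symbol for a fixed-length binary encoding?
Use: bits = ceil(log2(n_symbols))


log2(517) = 9.014
Bracket: 2^9 = 512 < 517 <= 2^10 = 1024
So ceil(log2(517)) = 10

bits = ceil(log2(517)) = ceil(9.014) = 10 bits


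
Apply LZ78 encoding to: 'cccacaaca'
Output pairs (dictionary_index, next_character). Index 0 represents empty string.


LZ78 encoding steps:
Dictionary: {0: ''}
Step 1: w='' (idx 0), next='c' -> output (0, 'c'), add 'c' as idx 1
Step 2: w='c' (idx 1), next='c' -> output (1, 'c'), add 'cc' as idx 2
Step 3: w='' (idx 0), next='a' -> output (0, 'a'), add 'a' as idx 3
Step 4: w='c' (idx 1), next='a' -> output (1, 'a'), add 'ca' as idx 4
Step 5: w='a' (idx 3), next='c' -> output (3, 'c'), add 'ac' as idx 5
Step 6: w='a' (idx 3), end of input -> output (3, '')


Encoded: [(0, 'c'), (1, 'c'), (0, 'a'), (1, 'a'), (3, 'c'), (3, '')]


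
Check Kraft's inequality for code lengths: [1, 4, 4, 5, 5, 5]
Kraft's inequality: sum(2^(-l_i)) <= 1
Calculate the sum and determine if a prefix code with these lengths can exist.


Sum = 2^(-1) + 2^(-4) + 2^(-4) + 2^(-5) + 2^(-5) + 2^(-5)
    = 0.5 + 0.0625 + 0.0625 + 0.03125 + 0.03125 + 0.03125
    = 23/32 = 0.71875
Since 0.71875 <= 1, Kraft's inequality IS satisfied.
A prefix code with these lengths CAN exist.

Kraft sum = 0.71875. Satisfied.


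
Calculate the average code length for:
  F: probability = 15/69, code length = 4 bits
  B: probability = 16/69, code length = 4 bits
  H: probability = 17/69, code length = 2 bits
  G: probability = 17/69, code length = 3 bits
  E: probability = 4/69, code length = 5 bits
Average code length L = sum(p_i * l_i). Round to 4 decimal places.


Weighted contributions p_i * l_i:
  F: (15/69) * 4 = 60/69
  B: (16/69) * 4 = 64/69
  H: (17/69) * 2 = 34/69
  G: (17/69) * 3 = 51/69
  E: (4/69) * 5 = 20/69
Sum = (60 + 64 + 34 + 51 + 20)/69 = 229/69

L = 229/69 = 3.3188 bits/symbol


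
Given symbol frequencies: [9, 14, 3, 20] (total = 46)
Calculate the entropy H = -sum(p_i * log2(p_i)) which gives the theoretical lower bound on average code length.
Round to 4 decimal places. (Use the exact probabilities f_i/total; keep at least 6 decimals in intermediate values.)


Per-symbol terms -p_i * log2(p_i) with p_i = f_i/46:
  p = 9/46 = 0.195652: log2(p) = -2.353637, -p*log2(p) = 0.460494
  p = 14/46 = 0.304348: log2(p) = -1.716207, -p*log2(p) = 0.522324
  p = 3/46 = 0.065217: log2(p) = -3.938599, -p*log2(p) = 0.256865
  p = 20/46 = 0.434783: log2(p) = -1.201634, -p*log2(p) = 0.522450
H = 0.460494 + 0.522324 + 0.256865 + 0.522450 = 1.762133

H = 1.7621 bits/symbol


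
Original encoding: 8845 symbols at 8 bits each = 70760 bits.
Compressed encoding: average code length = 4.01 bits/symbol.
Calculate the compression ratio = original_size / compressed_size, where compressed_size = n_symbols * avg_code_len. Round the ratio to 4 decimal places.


original_size = n_symbols * orig_bits = 8845 * 8 = 70760 bits
compressed_size = n_symbols * avg_code_len = 8845 * 4.01 = 35468.45 bits
ratio = original_size / compressed_size = 70760 / 35468.45 = 1.995

Compression ratio = 1.995


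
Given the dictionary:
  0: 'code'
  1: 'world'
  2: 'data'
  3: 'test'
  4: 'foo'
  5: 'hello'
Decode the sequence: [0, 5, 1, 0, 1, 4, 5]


Look up each index in the dictionary:
  0 -> 'code'
  5 -> 'hello'
  1 -> 'world'
  0 -> 'code'
  1 -> 'world'
  4 -> 'foo'
  5 -> 'hello'

Decoded: "code hello world code world foo hello"


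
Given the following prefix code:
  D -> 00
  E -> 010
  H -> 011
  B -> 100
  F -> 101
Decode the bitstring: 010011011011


Decoding step by step:
Bits 010 -> E
Bits 011 -> H
Bits 011 -> H
Bits 011 -> H


Decoded message: EHHH


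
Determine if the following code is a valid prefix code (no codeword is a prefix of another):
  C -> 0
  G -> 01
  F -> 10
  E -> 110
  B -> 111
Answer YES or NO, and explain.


Checking each pair (does one codeword prefix another?):
  C='0' vs G='01': prefix -- VIOLATION

NO -- this is NOT a valid prefix code. C (0) is a prefix of G (01).


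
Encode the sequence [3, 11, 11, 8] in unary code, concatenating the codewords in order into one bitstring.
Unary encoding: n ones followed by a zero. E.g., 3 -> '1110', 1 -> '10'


Encode each number as n ones followed by a terminating 0:
  3 -> 1110 (4 bits)
  11 -> 111111111110 (12 bits)
  11 -> 111111111110 (12 bits)
  8 -> 111111110 (9 bits)
Total length = 4 + 12 + 12 + 9 = 37 bits.

Unary([3, 11, 11, 8]) = 1110111111111110111111111110111111110 (37 bits)


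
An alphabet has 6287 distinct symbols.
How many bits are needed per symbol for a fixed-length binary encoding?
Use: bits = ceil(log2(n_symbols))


log2(6287) = 12.6182
Bracket: 2^12 = 4096 < 6287 <= 2^13 = 8192
So ceil(log2(6287)) = 13

bits = ceil(log2(6287)) = ceil(12.6182) = 13 bits


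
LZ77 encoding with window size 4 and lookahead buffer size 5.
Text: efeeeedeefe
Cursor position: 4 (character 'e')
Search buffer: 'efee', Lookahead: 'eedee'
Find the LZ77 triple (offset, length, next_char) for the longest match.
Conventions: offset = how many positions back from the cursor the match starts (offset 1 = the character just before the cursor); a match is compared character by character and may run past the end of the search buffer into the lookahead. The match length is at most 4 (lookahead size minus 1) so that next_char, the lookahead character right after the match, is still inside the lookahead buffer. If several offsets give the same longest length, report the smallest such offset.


Try each offset into the search buffer:
  offset=1 (pos 3, char 'e'): match length 2
  offset=2 (pos 2, char 'e'): match length 2
  offset=3 (pos 1, char 'f'): match length 0
  offset=4 (pos 0, char 'e'): match length 1
Longest match has length 2, found at offsets 1, 2; take the smallest, offset 1.
next_char = character at position 4 + 2 = 6 -> 'd'

Best match: offset=1, length=2 (matching 'ee' starting at position 3)
LZ77 triple: (1, 2, 'd')


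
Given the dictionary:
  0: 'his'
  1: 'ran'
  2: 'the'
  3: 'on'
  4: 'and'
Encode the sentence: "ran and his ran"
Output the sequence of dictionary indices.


Look up each word in the dictionary:
  'ran' -> 1
  'and' -> 4
  'his' -> 0
  'ran' -> 1

Encoded: [1, 4, 0, 1]


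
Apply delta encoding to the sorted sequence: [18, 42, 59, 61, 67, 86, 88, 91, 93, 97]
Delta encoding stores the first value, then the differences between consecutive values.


First value: 18
Deltas:
  42 - 18 = 24
  59 - 42 = 17
  61 - 59 = 2
  67 - 61 = 6
  86 - 67 = 19
  88 - 86 = 2
  91 - 88 = 3
  93 - 91 = 2
  97 - 93 = 4


Delta encoded: [18, 24, 17, 2, 6, 19, 2, 3, 2, 4]


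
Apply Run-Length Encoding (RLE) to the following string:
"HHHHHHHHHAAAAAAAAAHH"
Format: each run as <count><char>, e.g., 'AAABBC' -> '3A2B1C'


Scanning runs left to right:
  i=0: run of 'H' x 9 -> '9H'
  i=9: run of 'A' x 9 -> '9A'
  i=18: run of 'H' x 2 -> '2H'

RLE = 9H9A2H


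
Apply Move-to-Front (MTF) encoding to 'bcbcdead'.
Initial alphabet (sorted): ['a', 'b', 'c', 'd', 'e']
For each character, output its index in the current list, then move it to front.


MTF encoding:
'b': index 1 in ['a', 'b', 'c', 'd', 'e'] -> ['b', 'a', 'c', 'd', 'e']
'c': index 2 in ['b', 'a', 'c', 'd', 'e'] -> ['c', 'b', 'a', 'd', 'e']
'b': index 1 in ['c', 'b', 'a', 'd', 'e'] -> ['b', 'c', 'a', 'd', 'e']
'c': index 1 in ['b', 'c', 'a', 'd', 'e'] -> ['c', 'b', 'a', 'd', 'e']
'd': index 3 in ['c', 'b', 'a', 'd', 'e'] -> ['d', 'c', 'b', 'a', 'e']
'e': index 4 in ['d', 'c', 'b', 'a', 'e'] -> ['e', 'd', 'c', 'b', 'a']
'a': index 4 in ['e', 'd', 'c', 'b', 'a'] -> ['a', 'e', 'd', 'c', 'b']
'd': index 2 in ['a', 'e', 'd', 'c', 'b'] -> ['d', 'a', 'e', 'c', 'b']


Output: [1, 2, 1, 1, 3, 4, 4, 2]


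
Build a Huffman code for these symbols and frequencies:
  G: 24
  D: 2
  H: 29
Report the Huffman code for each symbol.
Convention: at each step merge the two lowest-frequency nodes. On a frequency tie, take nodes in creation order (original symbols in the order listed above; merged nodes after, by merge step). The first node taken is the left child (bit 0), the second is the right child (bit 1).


Huffman tree construction:
Step 1: Merge D(2) + G(24) = 26
Step 2: Merge (D+G)(26) + H(29) = 55
Read each symbol's code off the tree from the root (left child = 0, right child = 1).

Codes:
  G: 01 (length 2)
  D: 00 (length 2)
  H: 1 (length 1)
Average code length: 81/55 = 1.4727 bits/symbol


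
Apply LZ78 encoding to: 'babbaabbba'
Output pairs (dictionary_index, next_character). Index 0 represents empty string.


LZ78 encoding steps:
Dictionary: {0: ''}
Step 1: w='' (idx 0), next='b' -> output (0, 'b'), add 'b' as idx 1
Step 2: w='' (idx 0), next='a' -> output (0, 'a'), add 'a' as idx 2
Step 3: w='b' (idx 1), next='b' -> output (1, 'b'), add 'bb' as idx 3
Step 4: w='a' (idx 2), next='a' -> output (2, 'a'), add 'aa' as idx 4
Step 5: w='bb' (idx 3), next='b' -> output (3, 'b'), add 'bbb' as idx 5
Step 6: w='a' (idx 2), end of input -> output (2, '')


Encoded: [(0, 'b'), (0, 'a'), (1, 'b'), (2, 'a'), (3, 'b'), (2, '')]


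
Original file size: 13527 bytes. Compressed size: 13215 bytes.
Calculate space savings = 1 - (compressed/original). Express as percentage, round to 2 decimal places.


ratio = compressed/original = 13215/13527 = 0.976935
savings = 1 - ratio = 1 - 0.976935 = 0.023065
as a percentage: 0.023065 * 100 = 2.31%

Space savings = 1 - 13215/13527 = 2.31%


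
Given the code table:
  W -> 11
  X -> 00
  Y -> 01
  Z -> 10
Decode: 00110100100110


Decoding:
00 -> X
11 -> W
01 -> Y
00 -> X
10 -> Z
01 -> Y
10 -> Z


Result: XWYXZYZ


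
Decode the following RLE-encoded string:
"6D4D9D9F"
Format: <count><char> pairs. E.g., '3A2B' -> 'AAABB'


Expanding each <count><char> pair:
  6D -> 'DDDDDD'
  4D -> 'DDDD'
  9D -> 'DDDDDDDDD'
  9F -> 'FFFFFFFFF'

Decoded = DDDDDDDDDDDDDDDDDDDFFFFFFFFF


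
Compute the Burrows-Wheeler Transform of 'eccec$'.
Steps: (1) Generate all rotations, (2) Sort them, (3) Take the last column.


Rotations (sorted):
  0: $eccec -> last char: c
  1: c$ecce -> last char: e
  2: ccec$e -> last char: e
  3: cec$ec -> last char: c
  4: ec$ecc -> last char: c
  5: eccec$ -> last char: $


BWT = ceecc$


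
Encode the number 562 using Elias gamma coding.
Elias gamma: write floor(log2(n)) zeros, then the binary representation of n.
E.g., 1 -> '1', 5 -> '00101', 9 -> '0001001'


num_bits = floor(log2(562)) + 1 = 10
leading_zeros = num_bits - 1 = 9
binary(562) = 1000110010

Elias gamma(562) = '000000000' + '1000110010' = 0000000001000110010 (19 bits)


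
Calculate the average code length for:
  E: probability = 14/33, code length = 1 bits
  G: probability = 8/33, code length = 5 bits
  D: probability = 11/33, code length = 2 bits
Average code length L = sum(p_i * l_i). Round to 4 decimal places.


Weighted contributions p_i * l_i:
  E: (14/33) * 1 = 14/33
  G: (8/33) * 5 = 40/33
  D: (11/33) * 2 = 22/33
Sum = (14 + 40 + 22)/33 = 76/33

L = 76/33 = 2.3030 bits/symbol


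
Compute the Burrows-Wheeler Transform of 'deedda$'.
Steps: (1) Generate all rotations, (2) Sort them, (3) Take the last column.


Rotations (sorted):
  0: $deedda -> last char: a
  1: a$deedd -> last char: d
  2: da$deed -> last char: d
  3: dda$dee -> last char: e
  4: deedda$ -> last char: $
  5: edda$de -> last char: e
  6: eedda$d -> last char: d


BWT = adde$ed


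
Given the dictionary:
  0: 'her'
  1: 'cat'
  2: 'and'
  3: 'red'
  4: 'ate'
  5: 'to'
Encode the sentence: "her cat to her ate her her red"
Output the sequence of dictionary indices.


Look up each word in the dictionary:
  'her' -> 0
  'cat' -> 1
  'to' -> 5
  'her' -> 0
  'ate' -> 4
  'her' -> 0
  'her' -> 0
  'red' -> 3

Encoded: [0, 1, 5, 0, 4, 0, 0, 3]


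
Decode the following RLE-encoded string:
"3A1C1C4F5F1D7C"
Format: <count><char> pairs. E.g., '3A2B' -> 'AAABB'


Expanding each <count><char> pair:
  3A -> 'AAA'
  1C -> 'C'
  1C -> 'C'
  4F -> 'FFFF'
  5F -> 'FFFFF'
  1D -> 'D'
  7C -> 'CCCCCCC'

Decoded = AAACCFFFFFFFFFDCCCCCCC


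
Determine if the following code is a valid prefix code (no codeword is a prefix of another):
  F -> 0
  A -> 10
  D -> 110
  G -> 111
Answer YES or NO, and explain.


Checking each pair (does one codeword prefix another?):
  F='0' vs A='10': no prefix
  F='0' vs D='110': no prefix
  F='0' vs G='111': no prefix
  A='10' vs F='0': no prefix
  A='10' vs D='110': no prefix
  A='10' vs G='111': no prefix
  D='110' vs F='0': no prefix
  D='110' vs A='10': no prefix
  D='110' vs G='111': no prefix
  G='111' vs F='0': no prefix
  G='111' vs A='10': no prefix
  G='111' vs D='110': no prefix
No violation found over all pairs.

YES -- this is a valid prefix code. No codeword is a prefix of any other codeword.


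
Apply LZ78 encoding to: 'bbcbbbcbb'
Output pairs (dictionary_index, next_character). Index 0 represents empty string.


LZ78 encoding steps:
Dictionary: {0: ''}
Step 1: w='' (idx 0), next='b' -> output (0, 'b'), add 'b' as idx 1
Step 2: w='b' (idx 1), next='c' -> output (1, 'c'), add 'bc' as idx 2
Step 3: w='b' (idx 1), next='b' -> output (1, 'b'), add 'bb' as idx 3
Step 4: w='bc' (idx 2), next='b' -> output (2, 'b'), add 'bcb' as idx 4
Step 5: w='b' (idx 1), end of input -> output (1, '')


Encoded: [(0, 'b'), (1, 'c'), (1, 'b'), (2, 'b'), (1, '')]


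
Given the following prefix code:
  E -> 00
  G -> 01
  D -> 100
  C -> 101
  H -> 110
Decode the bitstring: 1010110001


Decoding step by step:
Bits 101 -> C
Bits 01 -> G
Bits 100 -> D
Bits 01 -> G


Decoded message: CGDG


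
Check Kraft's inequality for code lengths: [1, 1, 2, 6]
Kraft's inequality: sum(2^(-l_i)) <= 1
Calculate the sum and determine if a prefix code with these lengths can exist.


Sum = 2^(-1) + 2^(-1) + 2^(-2) + 2^(-6)
    = 0.5 + 0.5 + 0.25 + 0.015625
    = 81/64 = 1.265625
Since 1.265625 > 1, Kraft's inequality is NOT satisfied.
A prefix code with these lengths CANNOT exist.

Kraft sum = 1.265625. Not satisfied.


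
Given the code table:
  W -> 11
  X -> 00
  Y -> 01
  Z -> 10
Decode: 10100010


Decoding:
10 -> Z
10 -> Z
00 -> X
10 -> Z


Result: ZZXZ


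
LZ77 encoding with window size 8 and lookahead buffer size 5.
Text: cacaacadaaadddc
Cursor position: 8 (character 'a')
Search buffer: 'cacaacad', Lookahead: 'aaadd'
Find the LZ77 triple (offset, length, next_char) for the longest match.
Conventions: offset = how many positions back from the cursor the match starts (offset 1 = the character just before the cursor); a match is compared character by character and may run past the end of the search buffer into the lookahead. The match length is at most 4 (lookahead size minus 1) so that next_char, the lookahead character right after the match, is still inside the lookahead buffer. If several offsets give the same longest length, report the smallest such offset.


Try each offset into the search buffer:
  offset=1 (pos 7, char 'd'): match length 0
  offset=2 (pos 6, char 'a'): match length 1
  offset=3 (pos 5, char 'c'): match length 0
  offset=4 (pos 4, char 'a'): match length 1
  offset=5 (pos 3, char 'a'): match length 2
  offset=6 (pos 2, char 'c'): match length 0
  offset=7 (pos 1, char 'a'): match length 1
  offset=8 (pos 0, char 'c'): match length 0
Longest match has length 2 at offset 5.
next_char = character at position 8 + 2 = 10 -> 'a'

Best match: offset=5, length=2 (matching 'aa' starting at position 3)
LZ77 triple: (5, 2, 'a')


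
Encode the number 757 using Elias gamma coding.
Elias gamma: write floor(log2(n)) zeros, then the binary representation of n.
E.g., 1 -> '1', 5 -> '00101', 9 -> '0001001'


num_bits = floor(log2(757)) + 1 = 10
leading_zeros = num_bits - 1 = 9
binary(757) = 1011110101

Elias gamma(757) = '000000000' + '1011110101' = 0000000001011110101 (19 bits)


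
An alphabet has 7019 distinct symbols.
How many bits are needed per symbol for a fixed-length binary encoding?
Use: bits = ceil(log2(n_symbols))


log2(7019) = 12.777
Bracket: 2^12 = 4096 < 7019 <= 2^13 = 8192
So ceil(log2(7019)) = 13

bits = ceil(log2(7019)) = ceil(12.777) = 13 bits


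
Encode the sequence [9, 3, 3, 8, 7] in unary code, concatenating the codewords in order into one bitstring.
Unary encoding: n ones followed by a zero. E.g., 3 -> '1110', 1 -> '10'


Encode each number as n ones followed by a terminating 0:
  9 -> 1111111110 (10 bits)
  3 -> 1110 (4 bits)
  3 -> 1110 (4 bits)
  8 -> 111111110 (9 bits)
  7 -> 11111110 (8 bits)
Total length = 10 + 4 + 4 + 9 + 8 = 35 bits.

Unary([9, 3, 3, 8, 7]) = 11111111101110111011111111011111110 (35 bits)


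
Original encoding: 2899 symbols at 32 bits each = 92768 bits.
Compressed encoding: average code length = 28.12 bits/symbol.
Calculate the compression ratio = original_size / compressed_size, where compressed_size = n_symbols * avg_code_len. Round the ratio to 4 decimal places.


original_size = n_symbols * orig_bits = 2899 * 32 = 92768 bits
compressed_size = n_symbols * avg_code_len = 2899 * 28.12 = 81519.88 bits
ratio = original_size / compressed_size = 92768 / 81519.88 = 1.138

Compression ratio = 1.138


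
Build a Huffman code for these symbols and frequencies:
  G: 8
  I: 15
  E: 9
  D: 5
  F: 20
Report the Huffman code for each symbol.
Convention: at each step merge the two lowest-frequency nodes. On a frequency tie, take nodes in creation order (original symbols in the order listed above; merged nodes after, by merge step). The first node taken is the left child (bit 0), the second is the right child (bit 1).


Huffman tree construction:
Step 1: Merge D(5) + G(8) = 13
Step 2: Merge E(9) + (D+G)(13) = 22
Step 3: Merge I(15) + F(20) = 35
Step 4: Merge (E+(D+G))(22) + (I+F)(35) = 57
Read each symbol's code off the tree from the root (left child = 0, right child = 1).

Codes:
  G: 011 (length 3)
  I: 10 (length 2)
  E: 00 (length 2)
  D: 010 (length 3)
  F: 11 (length 2)
Average code length: 127/57 = 2.2281 bits/symbol


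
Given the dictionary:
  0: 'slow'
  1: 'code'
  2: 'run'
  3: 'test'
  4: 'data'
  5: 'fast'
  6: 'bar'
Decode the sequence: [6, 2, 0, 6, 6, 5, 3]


Look up each index in the dictionary:
  6 -> 'bar'
  2 -> 'run'
  0 -> 'slow'
  6 -> 'bar'
  6 -> 'bar'
  5 -> 'fast'
  3 -> 'test'

Decoded: "bar run slow bar bar fast test"


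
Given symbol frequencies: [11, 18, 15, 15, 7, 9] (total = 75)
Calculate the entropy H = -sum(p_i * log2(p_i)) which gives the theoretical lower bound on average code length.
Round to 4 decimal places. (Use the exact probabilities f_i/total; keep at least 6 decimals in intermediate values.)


Per-symbol terms -p_i * log2(p_i) with p_i = f_i/75:
  p = 11/75 = 0.146667: log2(p) = -2.769387, -p*log2(p) = 0.406177
  p = 18/75 = 0.240000: log2(p) = -2.058894, -p*log2(p) = 0.494134
  p = 15/75 = 0.200000: log2(p) = -2.321928, -p*log2(p) = 0.464386
  p = 15/75 = 0.200000: log2(p) = -2.321928, -p*log2(p) = 0.464386
  p = 7/75 = 0.093333: log2(p) = -3.421464, -p*log2(p) = 0.319337
  p = 9/75 = 0.120000: log2(p) = -3.058894, -p*log2(p) = 0.367067
H = 0.406177 + 0.494134 + 0.464386 + 0.464386 + 0.319337 + 0.367067 = 2.515487

H = 2.5155 bits/symbol


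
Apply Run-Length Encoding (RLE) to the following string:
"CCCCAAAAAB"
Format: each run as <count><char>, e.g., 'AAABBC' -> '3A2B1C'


Scanning runs left to right:
  i=0: run of 'C' x 4 -> '4C'
  i=4: run of 'A' x 5 -> '5A'
  i=9: run of 'B' x 1 -> '1B'

RLE = 4C5A1B


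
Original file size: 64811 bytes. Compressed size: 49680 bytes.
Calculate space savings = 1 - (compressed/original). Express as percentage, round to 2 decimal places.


ratio = compressed/original = 49680/64811 = 0.766537
savings = 1 - ratio = 1 - 0.766537 = 0.233463
as a percentage: 0.233463 * 100 = 23.35%

Space savings = 1 - 49680/64811 = 23.35%


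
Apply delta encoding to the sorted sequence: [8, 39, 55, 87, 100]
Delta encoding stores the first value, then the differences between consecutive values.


First value: 8
Deltas:
  39 - 8 = 31
  55 - 39 = 16
  87 - 55 = 32
  100 - 87 = 13


Delta encoded: [8, 31, 16, 32, 13]


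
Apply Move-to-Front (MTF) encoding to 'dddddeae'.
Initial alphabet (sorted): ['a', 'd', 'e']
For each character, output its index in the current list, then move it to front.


MTF encoding:
'd': index 1 in ['a', 'd', 'e'] -> ['d', 'a', 'e']
'd': index 0 in ['d', 'a', 'e'] -> ['d', 'a', 'e']
'd': index 0 in ['d', 'a', 'e'] -> ['d', 'a', 'e']
'd': index 0 in ['d', 'a', 'e'] -> ['d', 'a', 'e']
'd': index 0 in ['d', 'a', 'e'] -> ['d', 'a', 'e']
'e': index 2 in ['d', 'a', 'e'] -> ['e', 'd', 'a']
'a': index 2 in ['e', 'd', 'a'] -> ['a', 'e', 'd']
'e': index 1 in ['a', 'e', 'd'] -> ['e', 'a', 'd']


Output: [1, 0, 0, 0, 0, 2, 2, 1]


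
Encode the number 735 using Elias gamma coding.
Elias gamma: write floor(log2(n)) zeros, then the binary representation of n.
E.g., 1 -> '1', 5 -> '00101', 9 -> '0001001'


num_bits = floor(log2(735)) + 1 = 10
leading_zeros = num_bits - 1 = 9
binary(735) = 1011011111

Elias gamma(735) = '000000000' + '1011011111' = 0000000001011011111 (19 bits)


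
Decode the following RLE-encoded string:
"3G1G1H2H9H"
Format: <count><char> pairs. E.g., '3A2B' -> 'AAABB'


Expanding each <count><char> pair:
  3G -> 'GGG'
  1G -> 'G'
  1H -> 'H'
  2H -> 'HH'
  9H -> 'HHHHHHHHH'

Decoded = GGGGHHHHHHHHHHHH


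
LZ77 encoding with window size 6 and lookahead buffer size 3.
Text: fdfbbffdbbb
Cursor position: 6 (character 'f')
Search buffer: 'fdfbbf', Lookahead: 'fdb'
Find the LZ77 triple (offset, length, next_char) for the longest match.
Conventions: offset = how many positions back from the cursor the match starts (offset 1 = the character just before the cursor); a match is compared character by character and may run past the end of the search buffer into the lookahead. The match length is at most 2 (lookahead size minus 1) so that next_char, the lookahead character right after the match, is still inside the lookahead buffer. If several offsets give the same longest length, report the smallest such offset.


Try each offset into the search buffer:
  offset=1 (pos 5, char 'f'): match length 1
  offset=2 (pos 4, char 'b'): match length 0
  offset=3 (pos 3, char 'b'): match length 0
  offset=4 (pos 2, char 'f'): match length 1
  offset=5 (pos 1, char 'd'): match length 0
  offset=6 (pos 0, char 'f'): match length 2
Longest match has length 2 at offset 6.
next_char = character at position 6 + 2 = 8 -> 'b'

Best match: offset=6, length=2 (matching 'fd' starting at position 0)
LZ77 triple: (6, 2, 'b')


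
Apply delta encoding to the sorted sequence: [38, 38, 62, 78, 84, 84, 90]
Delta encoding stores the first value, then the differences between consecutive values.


First value: 38
Deltas:
  38 - 38 = 0
  62 - 38 = 24
  78 - 62 = 16
  84 - 78 = 6
  84 - 84 = 0
  90 - 84 = 6


Delta encoded: [38, 0, 24, 16, 6, 0, 6]


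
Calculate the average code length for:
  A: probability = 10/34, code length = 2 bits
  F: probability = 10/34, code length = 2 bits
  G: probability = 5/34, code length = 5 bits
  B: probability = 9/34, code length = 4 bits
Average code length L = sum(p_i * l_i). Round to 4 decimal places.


Weighted contributions p_i * l_i:
  A: (10/34) * 2 = 20/34
  F: (10/34) * 2 = 20/34
  G: (5/34) * 5 = 25/34
  B: (9/34) * 4 = 36/34
Sum = (20 + 20 + 25 + 36)/34 = 101/34

L = 101/34 = 2.9706 bits/symbol


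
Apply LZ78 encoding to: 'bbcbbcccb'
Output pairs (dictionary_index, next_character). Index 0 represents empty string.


LZ78 encoding steps:
Dictionary: {0: ''}
Step 1: w='' (idx 0), next='b' -> output (0, 'b'), add 'b' as idx 1
Step 2: w='b' (idx 1), next='c' -> output (1, 'c'), add 'bc' as idx 2
Step 3: w='b' (idx 1), next='b' -> output (1, 'b'), add 'bb' as idx 3
Step 4: w='' (idx 0), next='c' -> output (0, 'c'), add 'c' as idx 4
Step 5: w='c' (idx 4), next='c' -> output (4, 'c'), add 'cc' as idx 5
Step 6: w='b' (idx 1), end of input -> output (1, '')


Encoded: [(0, 'b'), (1, 'c'), (1, 'b'), (0, 'c'), (4, 'c'), (1, '')]


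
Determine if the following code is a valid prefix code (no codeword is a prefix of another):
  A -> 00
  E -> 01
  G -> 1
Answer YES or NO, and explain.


Checking each pair (does one codeword prefix another?):
  A='00' vs E='01': no prefix
  A='00' vs G='1': no prefix
  E='01' vs A='00': no prefix
  E='01' vs G='1': no prefix
  G='1' vs A='00': no prefix
  G='1' vs E='01': no prefix
No violation found over all pairs.

YES -- this is a valid prefix code. No codeword is a prefix of any other codeword.


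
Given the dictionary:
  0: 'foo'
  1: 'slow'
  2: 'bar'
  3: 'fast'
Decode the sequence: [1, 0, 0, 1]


Look up each index in the dictionary:
  1 -> 'slow'
  0 -> 'foo'
  0 -> 'foo'
  1 -> 'slow'

Decoded: "slow foo foo slow"


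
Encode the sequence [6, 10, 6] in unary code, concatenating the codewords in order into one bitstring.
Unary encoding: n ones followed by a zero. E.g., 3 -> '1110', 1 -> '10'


Encode each number as n ones followed by a terminating 0:
  6 -> 1111110 (7 bits)
  10 -> 11111111110 (11 bits)
  6 -> 1111110 (7 bits)
Total length = 7 + 11 + 7 = 25 bits.

Unary([6, 10, 6]) = 1111110111111111101111110 (25 bits)


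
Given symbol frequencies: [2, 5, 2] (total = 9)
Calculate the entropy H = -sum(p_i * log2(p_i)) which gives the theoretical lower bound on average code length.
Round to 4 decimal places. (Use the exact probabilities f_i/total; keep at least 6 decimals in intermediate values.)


Per-symbol terms -p_i * log2(p_i) with p_i = f_i/9:
  p = 2/9 = 0.222222: log2(p) = -2.169925, -p*log2(p) = 0.482206
  p = 5/9 = 0.555556: log2(p) = -0.847997, -p*log2(p) = 0.471109
  p = 2/9 = 0.222222: log2(p) = -2.169925, -p*log2(p) = 0.482206
H = 0.482206 + 0.471109 + 0.482206 = 1.435521

H = 1.4355 bits/symbol


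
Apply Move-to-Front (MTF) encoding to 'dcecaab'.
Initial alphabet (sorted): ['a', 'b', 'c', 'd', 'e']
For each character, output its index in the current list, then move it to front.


MTF encoding:
'd': index 3 in ['a', 'b', 'c', 'd', 'e'] -> ['d', 'a', 'b', 'c', 'e']
'c': index 3 in ['d', 'a', 'b', 'c', 'e'] -> ['c', 'd', 'a', 'b', 'e']
'e': index 4 in ['c', 'd', 'a', 'b', 'e'] -> ['e', 'c', 'd', 'a', 'b']
'c': index 1 in ['e', 'c', 'd', 'a', 'b'] -> ['c', 'e', 'd', 'a', 'b']
'a': index 3 in ['c', 'e', 'd', 'a', 'b'] -> ['a', 'c', 'e', 'd', 'b']
'a': index 0 in ['a', 'c', 'e', 'd', 'b'] -> ['a', 'c', 'e', 'd', 'b']
'b': index 4 in ['a', 'c', 'e', 'd', 'b'] -> ['b', 'a', 'c', 'e', 'd']


Output: [3, 3, 4, 1, 3, 0, 4]


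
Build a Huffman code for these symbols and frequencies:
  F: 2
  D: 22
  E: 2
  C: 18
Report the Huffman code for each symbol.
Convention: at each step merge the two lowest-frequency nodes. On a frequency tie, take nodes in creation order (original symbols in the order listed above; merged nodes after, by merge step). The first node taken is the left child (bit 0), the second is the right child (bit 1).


Huffman tree construction:
Step 1: Merge F(2) + E(2) = 4
Step 2: Merge (F+E)(4) + C(18) = 22
Step 3: Merge D(22) + ((F+E)+C)(22) = 44
Read each symbol's code off the tree from the root (left child = 0, right child = 1).

Codes:
  F: 100 (length 3)
  D: 0 (length 1)
  E: 101 (length 3)
  C: 11 (length 2)
Average code length: 70/44 = 1.5909 bits/symbol


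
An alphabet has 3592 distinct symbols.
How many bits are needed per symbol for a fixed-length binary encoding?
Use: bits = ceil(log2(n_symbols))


log2(3592) = 11.8106
Bracket: 2^11 = 2048 < 3592 <= 2^12 = 4096
So ceil(log2(3592)) = 12

bits = ceil(log2(3592)) = ceil(11.8106) = 12 bits


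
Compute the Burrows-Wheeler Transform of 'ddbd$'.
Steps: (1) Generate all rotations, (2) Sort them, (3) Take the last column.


Rotations (sorted):
  0: $ddbd -> last char: d
  1: bd$dd -> last char: d
  2: d$ddb -> last char: b
  3: dbd$d -> last char: d
  4: ddbd$ -> last char: $


BWT = ddbd$


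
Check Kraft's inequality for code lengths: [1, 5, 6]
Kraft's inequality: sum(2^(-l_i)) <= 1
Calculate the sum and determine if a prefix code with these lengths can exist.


Sum = 2^(-1) + 2^(-5) + 2^(-6)
    = 0.5 + 0.03125 + 0.015625
    = 35/64 = 0.546875
Since 0.546875 <= 1, Kraft's inequality IS satisfied.
A prefix code with these lengths CAN exist.

Kraft sum = 0.546875. Satisfied.


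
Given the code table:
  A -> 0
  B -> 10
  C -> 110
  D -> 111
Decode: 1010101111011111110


Decoding:
10 -> B
10 -> B
10 -> B
111 -> D
10 -> B
111 -> D
111 -> D
10 -> B


Result: BBBDBDDB


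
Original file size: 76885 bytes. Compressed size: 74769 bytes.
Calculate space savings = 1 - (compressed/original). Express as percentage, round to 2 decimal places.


ratio = compressed/original = 74769/76885 = 0.972478
savings = 1 - ratio = 1 - 0.972478 = 0.027522
as a percentage: 0.027522 * 100 = 2.75%

Space savings = 1 - 74769/76885 = 2.75%


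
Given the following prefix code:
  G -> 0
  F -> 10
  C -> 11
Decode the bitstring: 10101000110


Decoding step by step:
Bits 10 -> F
Bits 10 -> F
Bits 10 -> F
Bits 0 -> G
Bits 0 -> G
Bits 11 -> C
Bits 0 -> G


Decoded message: FFFGGCG


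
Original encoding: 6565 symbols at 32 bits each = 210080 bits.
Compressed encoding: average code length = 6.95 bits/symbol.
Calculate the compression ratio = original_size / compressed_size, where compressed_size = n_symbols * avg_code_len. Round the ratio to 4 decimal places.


original_size = n_symbols * orig_bits = 6565 * 32 = 210080 bits
compressed_size = n_symbols * avg_code_len = 6565 * 6.95 = 45626.75 bits
ratio = original_size / compressed_size = 210080 / 45626.75 = 4.6043

Compression ratio = 4.6043


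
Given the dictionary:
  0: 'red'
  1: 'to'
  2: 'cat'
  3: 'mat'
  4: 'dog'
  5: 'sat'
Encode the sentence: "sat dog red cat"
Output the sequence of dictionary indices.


Look up each word in the dictionary:
  'sat' -> 5
  'dog' -> 4
  'red' -> 0
  'cat' -> 2

Encoded: [5, 4, 0, 2]


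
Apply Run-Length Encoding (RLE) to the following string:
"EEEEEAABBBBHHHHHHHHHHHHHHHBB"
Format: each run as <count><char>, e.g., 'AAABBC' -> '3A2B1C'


Scanning runs left to right:
  i=0: run of 'E' x 5 -> '5E'
  i=5: run of 'A' x 2 -> '2A'
  i=7: run of 'B' x 4 -> '4B'
  i=11: run of 'H' x 15 -> '15H'
  i=26: run of 'B' x 2 -> '2B'

RLE = 5E2A4B15H2B


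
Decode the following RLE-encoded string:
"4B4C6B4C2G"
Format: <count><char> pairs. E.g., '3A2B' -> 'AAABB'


Expanding each <count><char> pair:
  4B -> 'BBBB'
  4C -> 'CCCC'
  6B -> 'BBBBBB'
  4C -> 'CCCC'
  2G -> 'GG'

Decoded = BBBBCCCCBBBBBBCCCCGG


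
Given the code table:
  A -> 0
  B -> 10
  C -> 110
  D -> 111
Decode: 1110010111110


Decoding:
111 -> D
0 -> A
0 -> A
10 -> B
111 -> D
110 -> C


Result: DAABDC


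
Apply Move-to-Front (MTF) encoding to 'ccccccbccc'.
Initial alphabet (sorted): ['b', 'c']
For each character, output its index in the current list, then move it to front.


MTF encoding:
'c': index 1 in ['b', 'c'] -> ['c', 'b']
'c': index 0 in ['c', 'b'] -> ['c', 'b']
'c': index 0 in ['c', 'b'] -> ['c', 'b']
'c': index 0 in ['c', 'b'] -> ['c', 'b']
'c': index 0 in ['c', 'b'] -> ['c', 'b']
'c': index 0 in ['c', 'b'] -> ['c', 'b']
'b': index 1 in ['c', 'b'] -> ['b', 'c']
'c': index 1 in ['b', 'c'] -> ['c', 'b']
'c': index 0 in ['c', 'b'] -> ['c', 'b']
'c': index 0 in ['c', 'b'] -> ['c', 'b']


Output: [1, 0, 0, 0, 0, 0, 1, 1, 0, 0]


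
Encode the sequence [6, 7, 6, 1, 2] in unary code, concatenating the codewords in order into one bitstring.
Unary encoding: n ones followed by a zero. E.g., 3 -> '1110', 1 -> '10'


Encode each number as n ones followed by a terminating 0:
  6 -> 1111110 (7 bits)
  7 -> 11111110 (8 bits)
  6 -> 1111110 (7 bits)
  1 -> 10 (2 bits)
  2 -> 110 (3 bits)
Total length = 7 + 8 + 7 + 2 + 3 = 27 bits.

Unary([6, 7, 6, 1, 2]) = 111111011111110111111010110 (27 bits)


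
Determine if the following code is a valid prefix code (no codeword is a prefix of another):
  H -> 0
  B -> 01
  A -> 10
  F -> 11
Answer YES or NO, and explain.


Checking each pair (does one codeword prefix another?):
  H='0' vs B='01': prefix -- VIOLATION

NO -- this is NOT a valid prefix code. H (0) is a prefix of B (01).


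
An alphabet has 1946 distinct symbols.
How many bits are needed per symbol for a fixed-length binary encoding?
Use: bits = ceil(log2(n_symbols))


log2(1946) = 10.9263
Bracket: 2^10 = 1024 < 1946 <= 2^11 = 2048
So ceil(log2(1946)) = 11

bits = ceil(log2(1946)) = ceil(10.9263) = 11 bits


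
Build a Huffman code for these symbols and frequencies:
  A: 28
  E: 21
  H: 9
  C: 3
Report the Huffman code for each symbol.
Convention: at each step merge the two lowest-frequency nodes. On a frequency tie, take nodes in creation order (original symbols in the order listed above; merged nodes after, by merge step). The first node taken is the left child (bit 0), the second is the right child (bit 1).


Huffman tree construction:
Step 1: Merge C(3) + H(9) = 12
Step 2: Merge (C+H)(12) + E(21) = 33
Step 3: Merge A(28) + ((C+H)+E)(33) = 61
Read each symbol's code off the tree from the root (left child = 0, right child = 1).

Codes:
  A: 0 (length 1)
  E: 11 (length 2)
  H: 101 (length 3)
  C: 100 (length 3)
Average code length: 106/61 = 1.7377 bits/symbol
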